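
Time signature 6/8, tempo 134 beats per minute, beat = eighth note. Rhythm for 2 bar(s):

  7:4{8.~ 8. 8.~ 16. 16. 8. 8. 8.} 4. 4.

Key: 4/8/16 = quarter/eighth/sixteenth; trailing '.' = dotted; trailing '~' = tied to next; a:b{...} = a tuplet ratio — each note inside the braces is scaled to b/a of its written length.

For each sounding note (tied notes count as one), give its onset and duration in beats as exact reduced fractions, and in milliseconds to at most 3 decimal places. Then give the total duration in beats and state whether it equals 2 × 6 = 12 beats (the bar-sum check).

1) 0.0ms=0b +767.591ms=12/7b
2) 767.591ms=12/7b +575.693ms=9/7b
3) 1343.284ms=3b +191.898ms=3/7b
4) 1535.181ms=24/7b +383.795ms=6/7b
5) 1918.977ms=30/7b +383.795ms=6/7b
6) 2302.772ms=36/7b +383.795ms=6/7b
7) 2686.567ms=6b +1343.284ms=3b
8) 4029.851ms=9b +1343.284ms=3b
Σ=12b of 12 (134bpm 6/8) — PASS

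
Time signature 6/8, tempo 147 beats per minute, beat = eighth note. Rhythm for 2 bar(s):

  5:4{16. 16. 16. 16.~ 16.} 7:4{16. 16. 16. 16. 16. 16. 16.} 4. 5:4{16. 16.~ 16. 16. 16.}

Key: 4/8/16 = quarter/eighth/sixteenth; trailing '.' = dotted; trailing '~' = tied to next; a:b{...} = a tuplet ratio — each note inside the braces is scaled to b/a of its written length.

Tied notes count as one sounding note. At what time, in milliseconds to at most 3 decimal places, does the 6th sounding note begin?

note 6 onset = 24/7b = 1399.417ms

1. 0.0ms @ 0 + 244.898ms (3/5)
2. 244.898ms @ 3/5 + 244.898ms (3/5)
3. 489.796ms @ 6/5 + 244.898ms (3/5)
4. 734.694ms @ 9/5 + 489.796ms (6/5)
5. 1224.49ms @ 3 + 174.927ms (3/7)
6. 1399.417ms @ 24/7 + 174.927ms (3/7)
7. 1574.344ms @ 27/7 + 174.927ms (3/7)
8. 1749.271ms @ 30/7 + 174.927ms (3/7)
9. 1924.198ms @ 33/7 + 174.927ms (3/7)
10. 2099.125ms @ 36/7 + 174.927ms (3/7)
11. 2274.052ms @ 39/7 + 174.927ms (3/7)
12. 2448.98ms @ 6 + 1224.49ms (3)
13. 3673.469ms @ 9 + 244.898ms (3/5)
14. 3918.367ms @ 48/5 + 489.796ms (6/5)
15. 4408.163ms @ 54/5 + 244.898ms (3/5)
16. 4653.061ms @ 57/5 + 244.898ms (3/5)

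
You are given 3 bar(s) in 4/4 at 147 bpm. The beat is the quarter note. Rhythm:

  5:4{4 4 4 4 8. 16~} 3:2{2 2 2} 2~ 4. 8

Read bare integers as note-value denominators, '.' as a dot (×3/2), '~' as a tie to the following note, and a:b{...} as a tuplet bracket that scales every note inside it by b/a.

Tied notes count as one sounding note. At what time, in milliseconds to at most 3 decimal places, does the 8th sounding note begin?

note 8 onset = 20/3b = 2721.088ms

1. 0.0ms @ 0 + 326.531ms (4/5)
2. 326.531ms @ 4/5 + 326.531ms (4/5)
3. 653.061ms @ 8/5 + 326.531ms (4/5)
4. 979.592ms @ 12/5 + 326.531ms (4/5)
5. 1306.122ms @ 16/5 + 244.898ms (3/5)
6. 1551.02ms @ 19/5 + 625.85ms (23/15)
7. 2176.871ms @ 16/3 + 544.218ms (4/3)
8. 2721.088ms @ 20/3 + 544.218ms (4/3)
9. 3265.306ms @ 8 + 1428.571ms (7/2)
10. 4693.878ms @ 23/2 + 204.082ms (1/2)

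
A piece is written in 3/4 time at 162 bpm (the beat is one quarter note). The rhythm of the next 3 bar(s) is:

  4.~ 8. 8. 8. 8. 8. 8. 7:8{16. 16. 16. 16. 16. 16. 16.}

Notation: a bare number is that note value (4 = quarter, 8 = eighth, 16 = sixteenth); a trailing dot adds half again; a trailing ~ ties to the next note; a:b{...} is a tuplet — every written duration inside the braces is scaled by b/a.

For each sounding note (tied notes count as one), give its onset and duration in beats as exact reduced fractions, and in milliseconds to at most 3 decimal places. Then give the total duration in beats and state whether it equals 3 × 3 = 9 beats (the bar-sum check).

1) 0.0ms=0b +833.333ms=9/4b
2) 833.333ms=9/4b +277.778ms=3/4b
3) 1111.111ms=3b +277.778ms=3/4b
4) 1388.889ms=15/4b +277.778ms=3/4b
5) 1666.667ms=9/2b +277.778ms=3/4b
6) 1944.444ms=21/4b +277.778ms=3/4b
7) 2222.222ms=6b +158.73ms=3/7b
8) 2380.952ms=45/7b +158.73ms=3/7b
9) 2539.683ms=48/7b +158.73ms=3/7b
10) 2698.413ms=51/7b +158.73ms=3/7b
11) 2857.143ms=54/7b +158.73ms=3/7b
12) 3015.873ms=57/7b +158.73ms=3/7b
13) 3174.603ms=60/7b +158.73ms=3/7b
Σ=9b of 9 (162bpm 3/4) — PASS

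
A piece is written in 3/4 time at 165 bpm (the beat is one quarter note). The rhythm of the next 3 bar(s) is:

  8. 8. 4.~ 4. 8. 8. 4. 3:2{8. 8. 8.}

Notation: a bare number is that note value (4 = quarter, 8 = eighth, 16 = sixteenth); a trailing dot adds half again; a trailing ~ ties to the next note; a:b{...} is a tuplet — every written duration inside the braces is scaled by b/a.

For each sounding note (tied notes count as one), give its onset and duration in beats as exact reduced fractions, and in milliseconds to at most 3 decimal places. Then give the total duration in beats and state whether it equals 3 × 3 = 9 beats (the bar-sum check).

1) 0.0ms=0b +272.727ms=3/4b
2) 272.727ms=3/4b +272.727ms=3/4b
3) 545.455ms=3/2b +1090.909ms=3b
4) 1636.364ms=9/2b +272.727ms=3/4b
5) 1909.091ms=21/4b +272.727ms=3/4b
6) 2181.818ms=6b +545.455ms=3/2b
7) 2727.273ms=15/2b +181.818ms=1/2b
8) 2909.091ms=8b +181.818ms=1/2b
9) 3090.909ms=17/2b +181.818ms=1/2b
Σ=9b of 9 (165bpm 3/4) — PASS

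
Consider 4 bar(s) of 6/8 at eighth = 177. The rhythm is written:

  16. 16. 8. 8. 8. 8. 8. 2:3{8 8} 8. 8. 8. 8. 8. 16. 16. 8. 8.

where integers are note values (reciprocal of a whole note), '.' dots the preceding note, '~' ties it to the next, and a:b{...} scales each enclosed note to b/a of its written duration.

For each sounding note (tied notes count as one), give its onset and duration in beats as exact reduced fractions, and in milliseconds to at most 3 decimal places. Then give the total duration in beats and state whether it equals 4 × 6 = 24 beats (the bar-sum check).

1) 0.0ms=0b +254.237ms=3/4b
2) 254.237ms=3/4b +254.237ms=3/4b
3) 508.475ms=3/2b +508.475ms=3/2b
4) 1016.949ms=3b +508.475ms=3/2b
5) 1525.424ms=9/2b +508.475ms=3/2b
6) 2033.898ms=6b +508.475ms=3/2b
7) 2542.373ms=15/2b +508.475ms=3/2b
8) 3050.847ms=9b +508.475ms=3/2b
9) 3559.322ms=21/2b +508.475ms=3/2b
10) 4067.797ms=12b +508.475ms=3/2b
11) 4576.271ms=27/2b +508.475ms=3/2b
12) 5084.746ms=15b +508.475ms=3/2b
13) 5593.22ms=33/2b +508.475ms=3/2b
14) 6101.695ms=18b +508.475ms=3/2b
15) 6610.169ms=39/2b +254.237ms=3/4b
16) 6864.407ms=81/4b +254.237ms=3/4b
17) 7118.644ms=21b +508.475ms=3/2b
18) 7627.119ms=45/2b +508.475ms=3/2b
Σ=24b of 24 (177bpm 6/8) — PASS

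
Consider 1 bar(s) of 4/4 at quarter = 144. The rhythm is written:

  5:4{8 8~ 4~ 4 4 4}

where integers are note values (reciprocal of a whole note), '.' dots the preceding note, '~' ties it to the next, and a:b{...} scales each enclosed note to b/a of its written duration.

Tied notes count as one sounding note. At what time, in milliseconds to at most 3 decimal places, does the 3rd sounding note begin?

1. 0.0ms @ 0 + 166.667ms (2/5)
2. 166.667ms @ 2/5 + 833.333ms (2)
3. 1000.0ms @ 12/5 + 333.333ms (4/5)
4. 1333.333ms @ 16/5 + 333.333ms (4/5)

note 3 onset = 12/5b = 1000.0ms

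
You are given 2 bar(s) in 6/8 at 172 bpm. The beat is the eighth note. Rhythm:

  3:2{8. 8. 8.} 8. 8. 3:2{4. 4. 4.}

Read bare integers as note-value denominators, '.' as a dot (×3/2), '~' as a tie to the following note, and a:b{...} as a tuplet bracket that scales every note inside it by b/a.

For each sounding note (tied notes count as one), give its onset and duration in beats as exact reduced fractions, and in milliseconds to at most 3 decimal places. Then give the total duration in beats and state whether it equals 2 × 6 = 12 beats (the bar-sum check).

1) 0.0ms=0b +348.837ms=1b
2) 348.837ms=1b +348.837ms=1b
3) 697.674ms=2b +348.837ms=1b
4) 1046.512ms=3b +523.256ms=3/2b
5) 1569.767ms=9/2b +523.256ms=3/2b
6) 2093.023ms=6b +697.674ms=2b
7) 2790.698ms=8b +697.674ms=2b
8) 3488.372ms=10b +697.674ms=2b
Σ=12b of 12 (172bpm 6/8) — PASS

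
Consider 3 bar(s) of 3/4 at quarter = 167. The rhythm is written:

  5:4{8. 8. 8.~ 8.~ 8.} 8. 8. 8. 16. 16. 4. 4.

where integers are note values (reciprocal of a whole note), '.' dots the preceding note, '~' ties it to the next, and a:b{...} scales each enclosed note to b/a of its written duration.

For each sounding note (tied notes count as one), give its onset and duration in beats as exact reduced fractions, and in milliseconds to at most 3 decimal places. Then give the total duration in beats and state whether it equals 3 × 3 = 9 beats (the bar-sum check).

1) 0.0ms=0b +215.569ms=3/5b
2) 215.569ms=3/5b +215.569ms=3/5b
3) 431.138ms=6/5b +646.707ms=9/5b
4) 1077.844ms=3b +269.461ms=3/4b
5) 1347.305ms=15/4b +269.461ms=3/4b
6) 1616.766ms=9/2b +269.461ms=3/4b
7) 1886.228ms=21/4b +134.731ms=3/8b
8) 2020.958ms=45/8b +134.731ms=3/8b
9) 2155.689ms=6b +538.922ms=3/2b
10) 2694.611ms=15/2b +538.922ms=3/2b
Σ=9b of 9 (167bpm 3/4) — PASS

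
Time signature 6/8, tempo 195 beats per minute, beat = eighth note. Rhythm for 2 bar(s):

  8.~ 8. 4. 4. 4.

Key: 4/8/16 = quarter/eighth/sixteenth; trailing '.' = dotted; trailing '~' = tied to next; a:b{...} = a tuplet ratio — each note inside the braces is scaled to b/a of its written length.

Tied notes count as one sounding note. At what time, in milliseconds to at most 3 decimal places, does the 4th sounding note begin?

note 4 onset = 9b = 2769.231ms

1. 0.0ms @ 0 + 923.077ms (3)
2. 923.077ms @ 3 + 923.077ms (3)
3. 1846.154ms @ 6 + 923.077ms (3)
4. 2769.231ms @ 9 + 923.077ms (3)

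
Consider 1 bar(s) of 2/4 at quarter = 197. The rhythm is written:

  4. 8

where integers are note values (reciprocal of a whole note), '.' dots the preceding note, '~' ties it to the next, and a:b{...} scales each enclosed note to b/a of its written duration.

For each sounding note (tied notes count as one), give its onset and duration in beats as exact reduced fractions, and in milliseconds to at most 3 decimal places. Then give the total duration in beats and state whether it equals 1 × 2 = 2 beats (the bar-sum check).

1) 0.0ms=0b +456.853ms=3/2b
2) 456.853ms=3/2b +152.284ms=1/2b
Σ=2b of 2 (197bpm 2/4) — PASS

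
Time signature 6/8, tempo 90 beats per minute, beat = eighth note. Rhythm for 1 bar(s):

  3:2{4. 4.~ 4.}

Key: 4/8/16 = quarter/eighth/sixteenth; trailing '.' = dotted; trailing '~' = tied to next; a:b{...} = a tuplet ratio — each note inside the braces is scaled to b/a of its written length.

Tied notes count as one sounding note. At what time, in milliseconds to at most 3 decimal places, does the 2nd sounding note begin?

note 2 onset = 2b = 1333.333ms

1. 0.0ms @ 0 + 1333.333ms (2)
2. 1333.333ms @ 2 + 2666.667ms (4)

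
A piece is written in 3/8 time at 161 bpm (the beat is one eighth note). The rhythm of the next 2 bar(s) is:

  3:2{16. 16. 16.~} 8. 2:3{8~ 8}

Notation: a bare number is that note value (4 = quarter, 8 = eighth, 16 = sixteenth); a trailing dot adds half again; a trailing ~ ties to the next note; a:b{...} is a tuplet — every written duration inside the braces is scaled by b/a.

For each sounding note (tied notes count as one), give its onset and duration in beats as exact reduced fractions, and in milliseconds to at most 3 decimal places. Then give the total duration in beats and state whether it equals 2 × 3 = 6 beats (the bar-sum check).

1) 0.0ms=0b +186.335ms=1/2b
2) 186.335ms=1/2b +186.335ms=1/2b
3) 372.671ms=1b +745.342ms=2b
4) 1118.012ms=3b +1118.012ms=3b
Σ=6b of 6 (161bpm 3/8) — PASS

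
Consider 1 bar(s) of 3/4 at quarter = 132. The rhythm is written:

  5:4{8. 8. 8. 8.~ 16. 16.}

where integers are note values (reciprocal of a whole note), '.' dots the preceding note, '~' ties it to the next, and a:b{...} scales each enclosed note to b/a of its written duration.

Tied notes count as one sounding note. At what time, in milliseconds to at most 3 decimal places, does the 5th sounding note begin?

note 5 onset = 27/10b = 1227.273ms

1. 0.0ms @ 0 + 272.727ms (3/5)
2. 272.727ms @ 3/5 + 272.727ms (3/5)
3. 545.455ms @ 6/5 + 272.727ms (3/5)
4. 818.182ms @ 9/5 + 409.091ms (9/10)
5. 1227.273ms @ 27/10 + 136.364ms (3/10)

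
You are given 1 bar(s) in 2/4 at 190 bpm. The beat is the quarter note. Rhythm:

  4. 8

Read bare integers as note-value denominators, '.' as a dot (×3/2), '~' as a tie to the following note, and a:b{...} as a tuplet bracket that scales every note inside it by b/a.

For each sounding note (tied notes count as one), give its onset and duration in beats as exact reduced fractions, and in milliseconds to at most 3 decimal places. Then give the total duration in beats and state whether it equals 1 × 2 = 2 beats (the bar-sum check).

1) 0.0ms=0b +473.684ms=3/2b
2) 473.684ms=3/2b +157.895ms=1/2b
Σ=2b of 2 (190bpm 2/4) — PASS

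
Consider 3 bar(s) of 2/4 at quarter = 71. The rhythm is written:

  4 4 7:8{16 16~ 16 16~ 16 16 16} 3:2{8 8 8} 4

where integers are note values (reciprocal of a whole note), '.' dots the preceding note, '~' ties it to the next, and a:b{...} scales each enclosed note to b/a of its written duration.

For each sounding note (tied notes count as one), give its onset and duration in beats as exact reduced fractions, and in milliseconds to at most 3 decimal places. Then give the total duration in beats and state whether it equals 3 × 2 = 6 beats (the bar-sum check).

1) 0.0ms=0b +845.07ms=1b
2) 845.07ms=1b +845.07ms=1b
3) 1690.141ms=2b +241.449ms=2/7b
4) 1931.59ms=16/7b +482.897ms=4/7b
5) 2414.487ms=20/7b +482.897ms=4/7b
6) 2897.384ms=24/7b +241.449ms=2/7b
7) 3138.833ms=26/7b +241.449ms=2/7b
8) 3380.282ms=4b +281.69ms=1/3b
9) 3661.972ms=13/3b +281.69ms=1/3b
10) 3943.662ms=14/3b +281.69ms=1/3b
11) 4225.352ms=5b +845.07ms=1b
Σ=6b of 6 (71bpm 2/4) — PASS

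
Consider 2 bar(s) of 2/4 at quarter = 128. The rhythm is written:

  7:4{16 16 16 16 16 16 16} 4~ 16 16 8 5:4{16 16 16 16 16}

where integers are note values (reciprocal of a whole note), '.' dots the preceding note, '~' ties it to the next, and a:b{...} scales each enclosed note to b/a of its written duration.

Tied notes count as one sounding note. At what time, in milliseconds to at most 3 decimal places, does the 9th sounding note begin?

note 9 onset = 9/4b = 1054.688ms

1. 0.0ms @ 0 + 66.964ms (1/7)
2. 66.964ms @ 1/7 + 66.964ms (1/7)
3. 133.929ms @ 2/7 + 66.964ms (1/7)
4. 200.893ms @ 3/7 + 66.964ms (1/7)
5. 267.857ms @ 4/7 + 66.964ms (1/7)
6. 334.821ms @ 5/7 + 66.964ms (1/7)
7. 401.786ms @ 6/7 + 66.964ms (1/7)
8. 468.75ms @ 1 + 585.938ms (5/4)
9. 1054.688ms @ 9/4 + 117.188ms (1/4)
10. 1171.875ms @ 5/2 + 234.375ms (1/2)
11. 1406.25ms @ 3 + 93.75ms (1/5)
12. 1500.0ms @ 16/5 + 93.75ms (1/5)
13. 1593.75ms @ 17/5 + 93.75ms (1/5)
14. 1687.5ms @ 18/5 + 93.75ms (1/5)
15. 1781.25ms @ 19/5 + 93.75ms (1/5)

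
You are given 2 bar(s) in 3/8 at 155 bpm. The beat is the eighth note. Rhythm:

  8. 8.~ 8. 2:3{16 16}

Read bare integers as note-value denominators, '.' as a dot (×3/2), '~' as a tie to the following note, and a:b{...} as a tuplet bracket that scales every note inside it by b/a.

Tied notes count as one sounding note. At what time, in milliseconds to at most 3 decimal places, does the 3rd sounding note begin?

note 3 onset = 9/2b = 1741.935ms

1. 0.0ms @ 0 + 580.645ms (3/2)
2. 580.645ms @ 3/2 + 1161.29ms (3)
3. 1741.935ms @ 9/2 + 290.323ms (3/4)
4. 2032.258ms @ 21/4 + 290.323ms (3/4)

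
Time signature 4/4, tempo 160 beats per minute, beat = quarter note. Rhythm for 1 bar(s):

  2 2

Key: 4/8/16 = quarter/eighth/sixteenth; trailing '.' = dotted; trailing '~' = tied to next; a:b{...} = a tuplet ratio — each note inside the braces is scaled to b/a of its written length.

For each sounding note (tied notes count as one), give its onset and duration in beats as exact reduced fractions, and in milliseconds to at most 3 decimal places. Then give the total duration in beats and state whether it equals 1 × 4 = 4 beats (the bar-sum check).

1) 0.0ms=0b +750.0ms=2b
2) 750.0ms=2b +750.0ms=2b
Σ=4b of 4 (160bpm 4/4) — PASS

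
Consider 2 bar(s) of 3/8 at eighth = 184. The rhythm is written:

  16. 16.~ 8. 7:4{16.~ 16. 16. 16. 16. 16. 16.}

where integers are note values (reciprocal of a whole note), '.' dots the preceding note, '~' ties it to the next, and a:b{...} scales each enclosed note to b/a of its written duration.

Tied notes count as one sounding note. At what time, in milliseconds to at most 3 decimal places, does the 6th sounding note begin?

1. 0.0ms @ 0 + 244.565ms (3/4)
2. 244.565ms @ 3/4 + 733.696ms (9/4)
3. 978.261ms @ 3 + 279.503ms (6/7)
4. 1257.764ms @ 27/7 + 139.752ms (3/7)
5. 1397.516ms @ 30/7 + 139.752ms (3/7)
6. 1537.267ms @ 33/7 + 139.752ms (3/7)
7. 1677.019ms @ 36/7 + 139.752ms (3/7)
8. 1816.77ms @ 39/7 + 139.752ms (3/7)

note 6 onset = 33/7b = 1537.267ms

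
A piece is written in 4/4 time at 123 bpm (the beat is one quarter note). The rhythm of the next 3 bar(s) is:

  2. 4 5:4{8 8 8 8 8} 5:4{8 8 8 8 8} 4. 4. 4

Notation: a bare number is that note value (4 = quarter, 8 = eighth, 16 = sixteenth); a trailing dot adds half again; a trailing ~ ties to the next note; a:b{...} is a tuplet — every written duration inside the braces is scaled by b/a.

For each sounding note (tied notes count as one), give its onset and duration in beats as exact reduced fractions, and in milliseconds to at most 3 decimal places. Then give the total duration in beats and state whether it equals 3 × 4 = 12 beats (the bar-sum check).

1) 0.0ms=0b +1463.415ms=3b
2) 1463.415ms=3b +487.805ms=1b
3) 1951.22ms=4b +195.122ms=2/5b
4) 2146.341ms=22/5b +195.122ms=2/5b
5) 2341.463ms=24/5b +195.122ms=2/5b
6) 2536.585ms=26/5b +195.122ms=2/5b
7) 2731.707ms=28/5b +195.122ms=2/5b
8) 2926.829ms=6b +195.122ms=2/5b
9) 3121.951ms=32/5b +195.122ms=2/5b
10) 3317.073ms=34/5b +195.122ms=2/5b
11) 3512.195ms=36/5b +195.122ms=2/5b
12) 3707.317ms=38/5b +195.122ms=2/5b
13) 3902.439ms=8b +731.707ms=3/2b
14) 4634.146ms=19/2b +731.707ms=3/2b
15) 5365.854ms=11b +487.805ms=1b
Σ=12b of 12 (123bpm 4/4) — PASS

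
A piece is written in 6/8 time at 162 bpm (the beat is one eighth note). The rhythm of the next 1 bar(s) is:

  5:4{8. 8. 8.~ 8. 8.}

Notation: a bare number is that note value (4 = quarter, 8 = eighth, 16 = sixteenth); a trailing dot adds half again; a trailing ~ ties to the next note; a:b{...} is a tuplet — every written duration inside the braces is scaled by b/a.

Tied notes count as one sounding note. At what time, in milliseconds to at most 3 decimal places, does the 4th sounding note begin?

1. 0.0ms @ 0 + 444.444ms (6/5)
2. 444.444ms @ 6/5 + 444.444ms (6/5)
3. 888.889ms @ 12/5 + 888.889ms (12/5)
4. 1777.778ms @ 24/5 + 444.444ms (6/5)

note 4 onset = 24/5b = 1777.778ms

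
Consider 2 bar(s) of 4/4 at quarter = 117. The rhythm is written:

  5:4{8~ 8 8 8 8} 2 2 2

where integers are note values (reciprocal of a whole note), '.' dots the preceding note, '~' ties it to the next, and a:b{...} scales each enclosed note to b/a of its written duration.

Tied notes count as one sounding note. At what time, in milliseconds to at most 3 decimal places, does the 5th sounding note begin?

note 5 onset = 2b = 1025.641ms

1. 0.0ms @ 0 + 410.256ms (4/5)
2. 410.256ms @ 4/5 + 205.128ms (2/5)
3. 615.385ms @ 6/5 + 205.128ms (2/5)
4. 820.513ms @ 8/5 + 205.128ms (2/5)
5. 1025.641ms @ 2 + 1025.641ms (2)
6. 2051.282ms @ 4 + 1025.641ms (2)
7. 3076.923ms @ 6 + 1025.641ms (2)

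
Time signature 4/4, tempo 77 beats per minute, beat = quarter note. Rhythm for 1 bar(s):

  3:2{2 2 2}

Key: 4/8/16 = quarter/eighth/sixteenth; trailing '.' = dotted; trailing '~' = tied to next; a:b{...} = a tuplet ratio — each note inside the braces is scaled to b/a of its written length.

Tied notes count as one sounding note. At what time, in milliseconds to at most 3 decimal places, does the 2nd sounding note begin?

1. 0.0ms @ 0 + 1038.961ms (4/3)
2. 1038.961ms @ 4/3 + 1038.961ms (4/3)
3. 2077.922ms @ 8/3 + 1038.961ms (4/3)

note 2 onset = 4/3b = 1038.961ms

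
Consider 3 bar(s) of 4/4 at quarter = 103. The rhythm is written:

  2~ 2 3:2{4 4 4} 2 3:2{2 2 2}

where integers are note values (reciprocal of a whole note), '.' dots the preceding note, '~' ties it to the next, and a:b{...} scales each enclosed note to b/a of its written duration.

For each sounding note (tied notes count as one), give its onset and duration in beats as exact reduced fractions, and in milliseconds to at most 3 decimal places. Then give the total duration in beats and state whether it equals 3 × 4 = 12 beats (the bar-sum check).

1) 0.0ms=0b +2330.097ms=4b
2) 2330.097ms=4b +388.35ms=2/3b
3) 2718.447ms=14/3b +388.35ms=2/3b
4) 3106.796ms=16/3b +388.35ms=2/3b
5) 3495.146ms=6b +1165.049ms=2b
6) 4660.194ms=8b +776.699ms=4/3b
7) 5436.893ms=28/3b +776.699ms=4/3b
8) 6213.592ms=32/3b +776.699ms=4/3b
Σ=12b of 12 (103bpm 4/4) — PASS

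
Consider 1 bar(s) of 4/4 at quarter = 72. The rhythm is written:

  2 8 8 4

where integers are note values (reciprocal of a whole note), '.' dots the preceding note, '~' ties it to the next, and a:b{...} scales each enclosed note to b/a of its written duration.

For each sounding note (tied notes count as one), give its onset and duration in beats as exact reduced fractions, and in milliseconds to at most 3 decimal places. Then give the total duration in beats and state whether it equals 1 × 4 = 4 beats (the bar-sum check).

1) 0.0ms=0b +1666.667ms=2b
2) 1666.667ms=2b +416.667ms=1/2b
3) 2083.333ms=5/2b +416.667ms=1/2b
4) 2500.0ms=3b +833.333ms=1b
Σ=4b of 4 (72bpm 4/4) — PASS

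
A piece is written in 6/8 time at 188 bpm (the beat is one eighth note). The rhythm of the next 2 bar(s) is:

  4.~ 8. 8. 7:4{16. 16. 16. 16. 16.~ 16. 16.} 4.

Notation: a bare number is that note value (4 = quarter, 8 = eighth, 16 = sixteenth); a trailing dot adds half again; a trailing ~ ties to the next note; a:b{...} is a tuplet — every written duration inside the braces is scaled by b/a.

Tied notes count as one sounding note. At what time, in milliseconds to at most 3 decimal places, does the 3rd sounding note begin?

1. 0.0ms @ 0 + 1436.17ms (9/2)
2. 1436.17ms @ 9/2 + 478.723ms (3/2)
3. 1914.894ms @ 6 + 136.778ms (3/7)
4. 2051.672ms @ 45/7 + 136.778ms (3/7)
5. 2188.45ms @ 48/7 + 136.778ms (3/7)
6. 2325.228ms @ 51/7 + 136.778ms (3/7)
7. 2462.006ms @ 54/7 + 273.556ms (6/7)
8. 2735.562ms @ 60/7 + 136.778ms (3/7)
9. 2872.34ms @ 9 + 957.447ms (3)

note 3 onset = 6b = 1914.894ms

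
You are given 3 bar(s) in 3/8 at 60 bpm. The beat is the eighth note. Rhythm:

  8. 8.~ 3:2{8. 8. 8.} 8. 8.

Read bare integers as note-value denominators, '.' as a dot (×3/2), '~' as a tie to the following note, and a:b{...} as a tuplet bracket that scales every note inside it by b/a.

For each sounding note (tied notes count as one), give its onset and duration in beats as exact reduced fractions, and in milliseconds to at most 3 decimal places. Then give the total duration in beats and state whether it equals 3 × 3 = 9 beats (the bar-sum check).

1) 0.0ms=0b +1500.0ms=3/2b
2) 1500.0ms=3/2b +2500.0ms=5/2b
3) 4000.0ms=4b +1000.0ms=1b
4) 5000.0ms=5b +1000.0ms=1b
5) 6000.0ms=6b +1500.0ms=3/2b
6) 7500.0ms=15/2b +1500.0ms=3/2b
Σ=9b of 9 (60bpm 3/8) — PASS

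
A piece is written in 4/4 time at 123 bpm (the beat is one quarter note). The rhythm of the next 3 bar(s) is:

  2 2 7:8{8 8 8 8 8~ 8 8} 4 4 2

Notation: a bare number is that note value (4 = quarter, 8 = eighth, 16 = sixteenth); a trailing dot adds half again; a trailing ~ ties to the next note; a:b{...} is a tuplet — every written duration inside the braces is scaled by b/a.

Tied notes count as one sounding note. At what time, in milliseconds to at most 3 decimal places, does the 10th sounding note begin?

1. 0.0ms @ 0 + 975.61ms (2)
2. 975.61ms @ 2 + 975.61ms (2)
3. 1951.22ms @ 4 + 278.746ms (4/7)
4. 2229.965ms @ 32/7 + 278.746ms (4/7)
5. 2508.711ms @ 36/7 + 278.746ms (4/7)
6. 2787.456ms @ 40/7 + 278.746ms (4/7)
7. 3066.202ms @ 44/7 + 557.491ms (8/7)
8. 3623.693ms @ 52/7 + 278.746ms (4/7)
9. 3902.439ms @ 8 + 487.805ms (1)
10. 4390.244ms @ 9 + 487.805ms (1)
11. 4878.049ms @ 10 + 975.61ms (2)

note 10 onset = 9b = 4390.244ms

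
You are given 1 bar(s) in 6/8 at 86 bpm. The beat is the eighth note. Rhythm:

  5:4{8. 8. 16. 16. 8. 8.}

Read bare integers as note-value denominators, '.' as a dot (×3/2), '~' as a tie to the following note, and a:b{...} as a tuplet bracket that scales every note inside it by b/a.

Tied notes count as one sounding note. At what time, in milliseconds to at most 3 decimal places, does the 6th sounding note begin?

note 6 onset = 24/5b = 3348.837ms

1. 0.0ms @ 0 + 837.209ms (6/5)
2. 837.209ms @ 6/5 + 837.209ms (6/5)
3. 1674.419ms @ 12/5 + 418.605ms (3/5)
4. 2093.023ms @ 3 + 418.605ms (3/5)
5. 2511.628ms @ 18/5 + 837.209ms (6/5)
6. 3348.837ms @ 24/5 + 837.209ms (6/5)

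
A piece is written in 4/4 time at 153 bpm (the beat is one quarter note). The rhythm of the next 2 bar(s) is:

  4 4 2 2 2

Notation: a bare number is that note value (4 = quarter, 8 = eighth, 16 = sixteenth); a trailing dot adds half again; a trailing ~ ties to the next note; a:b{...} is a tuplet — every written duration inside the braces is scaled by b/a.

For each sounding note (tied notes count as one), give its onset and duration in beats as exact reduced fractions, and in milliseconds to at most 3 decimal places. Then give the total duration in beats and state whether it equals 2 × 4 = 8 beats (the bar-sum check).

1) 0.0ms=0b +392.157ms=1b
2) 392.157ms=1b +392.157ms=1b
3) 784.314ms=2b +784.314ms=2b
4) 1568.627ms=4b +784.314ms=2b
5) 2352.941ms=6b +784.314ms=2b
Σ=8b of 8 (153bpm 4/4) — PASS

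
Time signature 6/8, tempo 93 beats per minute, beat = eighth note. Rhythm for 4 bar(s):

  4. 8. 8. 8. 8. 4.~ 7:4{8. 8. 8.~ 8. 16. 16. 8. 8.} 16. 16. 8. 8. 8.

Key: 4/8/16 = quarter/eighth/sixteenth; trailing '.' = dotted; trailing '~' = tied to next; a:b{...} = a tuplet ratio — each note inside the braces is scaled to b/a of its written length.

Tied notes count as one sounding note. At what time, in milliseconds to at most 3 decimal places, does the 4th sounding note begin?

note 4 onset = 6b = 3870.968ms

1. 0.0ms @ 0 + 1935.484ms (3)
2. 1935.484ms @ 3 + 967.742ms (3/2)
3. 2903.226ms @ 9/2 + 967.742ms (3/2)
4. 3870.968ms @ 6 + 967.742ms (3/2)
5. 4838.71ms @ 15/2 + 967.742ms (3/2)
6. 5806.452ms @ 9 + 2488.479ms (27/7)
7. 8294.931ms @ 90/7 + 552.995ms (6/7)
8. 8847.926ms @ 96/7 + 1105.991ms (12/7)
9. 9953.917ms @ 108/7 + 276.498ms (3/7)
10. 10230.415ms @ 111/7 + 276.498ms (3/7)
11. 10506.912ms @ 114/7 + 552.995ms (6/7)
12. 11059.908ms @ 120/7 + 552.995ms (6/7)
13. 11612.903ms @ 18 + 483.871ms (3/4)
14. 12096.774ms @ 75/4 + 483.871ms (3/4)
15. 12580.645ms @ 39/2 + 967.742ms (3/2)
16. 13548.387ms @ 21 + 967.742ms (3/2)
17. 14516.129ms @ 45/2 + 967.742ms (3/2)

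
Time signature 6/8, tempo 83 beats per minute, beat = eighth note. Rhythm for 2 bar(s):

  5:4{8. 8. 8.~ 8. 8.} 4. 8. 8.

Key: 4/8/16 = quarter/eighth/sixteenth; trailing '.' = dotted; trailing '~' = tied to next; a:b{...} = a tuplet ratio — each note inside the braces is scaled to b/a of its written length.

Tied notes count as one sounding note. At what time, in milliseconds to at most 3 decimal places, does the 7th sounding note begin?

note 7 onset = 21/2b = 7590.361ms

1. 0.0ms @ 0 + 867.47ms (6/5)
2. 867.47ms @ 6/5 + 867.47ms (6/5)
3. 1734.94ms @ 12/5 + 1734.94ms (12/5)
4. 3469.88ms @ 24/5 + 867.47ms (6/5)
5. 4337.349ms @ 6 + 2168.675ms (3)
6. 6506.024ms @ 9 + 1084.337ms (3/2)
7. 7590.361ms @ 21/2 + 1084.337ms (3/2)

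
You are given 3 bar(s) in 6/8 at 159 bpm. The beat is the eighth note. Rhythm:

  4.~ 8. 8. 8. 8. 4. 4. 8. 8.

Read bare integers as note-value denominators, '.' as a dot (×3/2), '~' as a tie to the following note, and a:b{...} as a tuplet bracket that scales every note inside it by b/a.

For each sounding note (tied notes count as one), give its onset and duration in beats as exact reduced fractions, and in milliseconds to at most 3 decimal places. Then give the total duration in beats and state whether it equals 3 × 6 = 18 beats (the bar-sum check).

1) 0.0ms=0b +1698.113ms=9/2b
2) 1698.113ms=9/2b +566.038ms=3/2b
3) 2264.151ms=6b +566.038ms=3/2b
4) 2830.189ms=15/2b +566.038ms=3/2b
5) 3396.226ms=9b +1132.075ms=3b
6) 4528.302ms=12b +1132.075ms=3b
7) 5660.377ms=15b +566.038ms=3/2b
8) 6226.415ms=33/2b +566.038ms=3/2b
Σ=18b of 18 (159bpm 6/8) — PASS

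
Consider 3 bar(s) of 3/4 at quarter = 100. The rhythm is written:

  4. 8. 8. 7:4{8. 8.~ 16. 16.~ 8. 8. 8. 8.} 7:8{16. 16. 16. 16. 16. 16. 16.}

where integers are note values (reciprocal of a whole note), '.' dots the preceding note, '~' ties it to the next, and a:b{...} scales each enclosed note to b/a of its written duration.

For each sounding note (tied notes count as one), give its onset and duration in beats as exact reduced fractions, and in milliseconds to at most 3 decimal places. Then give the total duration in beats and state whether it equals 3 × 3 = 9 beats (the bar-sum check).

1) 0.0ms=0b +900.0ms=3/2b
2) 900.0ms=3/2b +450.0ms=3/4b
3) 1350.0ms=9/4b +450.0ms=3/4b
4) 1800.0ms=3b +257.143ms=3/7b
5) 2057.143ms=24/7b +385.714ms=9/14b
6) 2442.857ms=57/14b +385.714ms=9/14b
7) 2828.571ms=33/7b +257.143ms=3/7b
8) 3085.714ms=36/7b +257.143ms=3/7b
9) 3342.857ms=39/7b +257.143ms=3/7b
10) 3600.0ms=6b +257.143ms=3/7b
11) 3857.143ms=45/7b +257.143ms=3/7b
12) 4114.286ms=48/7b +257.143ms=3/7b
13) 4371.429ms=51/7b +257.143ms=3/7b
14) 4628.571ms=54/7b +257.143ms=3/7b
15) 4885.714ms=57/7b +257.143ms=3/7b
16) 5142.857ms=60/7b +257.143ms=3/7b
Σ=9b of 9 (100bpm 3/4) — PASS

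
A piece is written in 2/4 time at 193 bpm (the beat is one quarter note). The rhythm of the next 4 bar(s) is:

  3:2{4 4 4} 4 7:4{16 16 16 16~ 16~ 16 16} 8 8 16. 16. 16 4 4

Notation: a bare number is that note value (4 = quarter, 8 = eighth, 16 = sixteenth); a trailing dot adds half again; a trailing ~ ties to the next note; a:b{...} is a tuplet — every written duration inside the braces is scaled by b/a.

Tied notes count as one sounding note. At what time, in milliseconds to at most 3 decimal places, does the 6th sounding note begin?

1. 0.0ms @ 0 + 207.254ms (2/3)
2. 207.254ms @ 2/3 + 207.254ms (2/3)
3. 414.508ms @ 4/3 + 207.254ms (2/3)
4. 621.762ms @ 2 + 310.881ms (1)
5. 932.642ms @ 3 + 44.412ms (1/7)
6. 977.054ms @ 22/7 + 44.412ms (1/7)
7. 1021.466ms @ 23/7 + 44.412ms (1/7)
8. 1065.877ms @ 24/7 + 133.235ms (3/7)
9. 1199.112ms @ 27/7 + 44.412ms (1/7)
10. 1243.523ms @ 4 + 155.44ms (1/2)
11. 1398.964ms @ 9/2 + 155.44ms (1/2)
12. 1554.404ms @ 5 + 116.58ms (3/8)
13. 1670.984ms @ 43/8 + 116.58ms (3/8)
14. 1787.565ms @ 23/4 + 77.72ms (1/4)
15. 1865.285ms @ 6 + 310.881ms (1)
16. 2176.166ms @ 7 + 310.881ms (1)

note 6 onset = 22/7b = 977.054ms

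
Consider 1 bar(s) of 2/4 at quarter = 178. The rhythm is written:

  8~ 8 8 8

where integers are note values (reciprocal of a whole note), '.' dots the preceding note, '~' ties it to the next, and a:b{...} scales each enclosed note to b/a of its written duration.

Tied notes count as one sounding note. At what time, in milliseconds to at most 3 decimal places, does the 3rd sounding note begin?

note 3 onset = 3/2b = 505.618ms

1. 0.0ms @ 0 + 337.079ms (1)
2. 337.079ms @ 1 + 168.539ms (1/2)
3. 505.618ms @ 3/2 + 168.539ms (1/2)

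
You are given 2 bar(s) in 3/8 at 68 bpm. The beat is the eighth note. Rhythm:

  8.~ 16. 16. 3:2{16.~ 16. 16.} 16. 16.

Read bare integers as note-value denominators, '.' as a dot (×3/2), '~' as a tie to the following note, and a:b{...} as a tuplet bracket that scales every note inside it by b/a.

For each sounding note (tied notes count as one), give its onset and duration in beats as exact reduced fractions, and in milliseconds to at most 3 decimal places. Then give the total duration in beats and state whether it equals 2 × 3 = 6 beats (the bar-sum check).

1) 0.0ms=0b +1985.294ms=9/4b
2) 1985.294ms=9/4b +661.765ms=3/4b
3) 2647.059ms=3b +882.353ms=1b
4) 3529.412ms=4b +441.176ms=1/2b
5) 3970.588ms=9/2b +661.765ms=3/4b
6) 4632.353ms=21/4b +661.765ms=3/4b
Σ=6b of 6 (68bpm 3/8) — PASS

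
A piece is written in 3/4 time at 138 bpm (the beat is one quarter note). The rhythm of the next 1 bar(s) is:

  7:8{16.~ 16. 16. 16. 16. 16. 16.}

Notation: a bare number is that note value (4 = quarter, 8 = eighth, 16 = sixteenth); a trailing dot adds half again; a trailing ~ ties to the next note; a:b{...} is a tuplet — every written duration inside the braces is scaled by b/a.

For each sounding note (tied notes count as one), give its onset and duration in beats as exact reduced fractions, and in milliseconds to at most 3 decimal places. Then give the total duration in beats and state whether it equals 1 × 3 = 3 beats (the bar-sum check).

1) 0.0ms=0b +372.671ms=6/7b
2) 372.671ms=6/7b +186.335ms=3/7b
3) 559.006ms=9/7b +186.335ms=3/7b
4) 745.342ms=12/7b +186.335ms=3/7b
5) 931.677ms=15/7b +186.335ms=3/7b
6) 1118.012ms=18/7b +186.335ms=3/7b
Σ=3b of 3 (138bpm 3/4) — PASS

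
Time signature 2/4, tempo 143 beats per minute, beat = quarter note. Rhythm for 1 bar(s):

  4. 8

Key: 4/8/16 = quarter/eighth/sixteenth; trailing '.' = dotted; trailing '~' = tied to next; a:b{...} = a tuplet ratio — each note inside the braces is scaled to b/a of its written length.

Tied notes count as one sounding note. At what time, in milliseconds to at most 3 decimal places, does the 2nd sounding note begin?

note 2 onset = 3/2b = 629.371ms

1. 0.0ms @ 0 + 629.371ms (3/2)
2. 629.371ms @ 3/2 + 209.79ms (1/2)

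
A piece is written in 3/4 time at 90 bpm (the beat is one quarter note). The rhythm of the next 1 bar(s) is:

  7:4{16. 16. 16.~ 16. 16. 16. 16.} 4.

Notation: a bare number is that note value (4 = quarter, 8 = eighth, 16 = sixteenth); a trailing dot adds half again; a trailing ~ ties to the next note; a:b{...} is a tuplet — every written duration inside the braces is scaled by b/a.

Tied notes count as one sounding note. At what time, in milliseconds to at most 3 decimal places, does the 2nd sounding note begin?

1. 0.0ms @ 0 + 142.857ms (3/14)
2. 142.857ms @ 3/14 + 142.857ms (3/14)
3. 285.714ms @ 3/7 + 285.714ms (3/7)
4. 571.429ms @ 6/7 + 142.857ms (3/14)
5. 714.286ms @ 15/14 + 142.857ms (3/14)
6. 857.143ms @ 9/7 + 142.857ms (3/14)
7. 1000.0ms @ 3/2 + 1000.0ms (3/2)

note 2 onset = 3/14b = 142.857ms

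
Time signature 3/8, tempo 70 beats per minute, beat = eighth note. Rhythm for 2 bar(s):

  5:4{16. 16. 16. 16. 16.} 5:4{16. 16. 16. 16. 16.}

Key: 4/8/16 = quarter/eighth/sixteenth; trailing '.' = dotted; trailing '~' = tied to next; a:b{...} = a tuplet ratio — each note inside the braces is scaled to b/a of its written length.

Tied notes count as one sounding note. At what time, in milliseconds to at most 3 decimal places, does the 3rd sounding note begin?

note 3 onset = 6/5b = 1028.571ms

1. 0.0ms @ 0 + 514.286ms (3/5)
2. 514.286ms @ 3/5 + 514.286ms (3/5)
3. 1028.571ms @ 6/5 + 514.286ms (3/5)
4. 1542.857ms @ 9/5 + 514.286ms (3/5)
5. 2057.143ms @ 12/5 + 514.286ms (3/5)
6. 2571.429ms @ 3 + 514.286ms (3/5)
7. 3085.714ms @ 18/5 + 514.286ms (3/5)
8. 3600.0ms @ 21/5 + 514.286ms (3/5)
9. 4114.286ms @ 24/5 + 514.286ms (3/5)
10. 4628.571ms @ 27/5 + 514.286ms (3/5)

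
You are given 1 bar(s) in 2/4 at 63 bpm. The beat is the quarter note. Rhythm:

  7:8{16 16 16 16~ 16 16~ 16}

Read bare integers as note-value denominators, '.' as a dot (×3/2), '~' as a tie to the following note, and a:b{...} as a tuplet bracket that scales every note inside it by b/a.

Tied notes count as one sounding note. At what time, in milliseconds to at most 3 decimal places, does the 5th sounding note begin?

note 5 onset = 10/7b = 1360.544ms

1. 0.0ms @ 0 + 272.109ms (2/7)
2. 272.109ms @ 2/7 + 272.109ms (2/7)
3. 544.218ms @ 4/7 + 272.109ms (2/7)
4. 816.327ms @ 6/7 + 544.218ms (4/7)
5. 1360.544ms @ 10/7 + 544.218ms (4/7)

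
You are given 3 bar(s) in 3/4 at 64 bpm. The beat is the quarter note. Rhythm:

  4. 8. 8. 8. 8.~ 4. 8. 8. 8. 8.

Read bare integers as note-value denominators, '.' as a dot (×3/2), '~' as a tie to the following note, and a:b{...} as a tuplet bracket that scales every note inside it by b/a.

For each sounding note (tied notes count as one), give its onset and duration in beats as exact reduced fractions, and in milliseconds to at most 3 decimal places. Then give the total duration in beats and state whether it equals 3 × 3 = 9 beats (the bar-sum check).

1) 0.0ms=0b +1406.25ms=3/2b
2) 1406.25ms=3/2b +703.125ms=3/4b
3) 2109.375ms=9/4b +703.125ms=3/4b
4) 2812.5ms=3b +703.125ms=3/4b
5) 3515.625ms=15/4b +2109.375ms=9/4b
6) 5625.0ms=6b +703.125ms=3/4b
7) 6328.125ms=27/4b +703.125ms=3/4b
8) 7031.25ms=15/2b +703.125ms=3/4b
9) 7734.375ms=33/4b +703.125ms=3/4b
Σ=9b of 9 (64bpm 3/4) — PASS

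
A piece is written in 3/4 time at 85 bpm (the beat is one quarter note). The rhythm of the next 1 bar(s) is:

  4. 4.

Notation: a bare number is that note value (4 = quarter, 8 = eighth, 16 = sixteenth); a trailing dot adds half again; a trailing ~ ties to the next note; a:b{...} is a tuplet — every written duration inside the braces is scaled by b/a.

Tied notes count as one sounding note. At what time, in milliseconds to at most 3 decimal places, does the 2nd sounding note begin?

1. 0.0ms @ 0 + 1058.824ms (3/2)
2. 1058.824ms @ 3/2 + 1058.824ms (3/2)

note 2 onset = 3/2b = 1058.824ms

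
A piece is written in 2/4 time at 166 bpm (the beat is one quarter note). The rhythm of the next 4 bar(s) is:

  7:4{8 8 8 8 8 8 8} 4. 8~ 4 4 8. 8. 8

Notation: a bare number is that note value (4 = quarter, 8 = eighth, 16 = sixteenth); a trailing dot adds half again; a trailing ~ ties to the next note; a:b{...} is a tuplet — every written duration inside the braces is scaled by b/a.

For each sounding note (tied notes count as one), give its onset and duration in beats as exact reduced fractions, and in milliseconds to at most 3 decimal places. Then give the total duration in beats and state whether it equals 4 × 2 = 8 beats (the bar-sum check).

1) 0.0ms=0b +103.27ms=2/7b
2) 103.27ms=2/7b +103.27ms=2/7b
3) 206.54ms=4/7b +103.27ms=2/7b
4) 309.811ms=6/7b +103.27ms=2/7b
5) 413.081ms=8/7b +103.27ms=2/7b
6) 516.351ms=10/7b +103.27ms=2/7b
7) 619.621ms=12/7b +103.27ms=2/7b
8) 722.892ms=2b +542.169ms=3/2b
9) 1265.06ms=7/2b +542.169ms=3/2b
10) 1807.229ms=5b +361.446ms=1b
11) 2168.675ms=6b +271.084ms=3/4b
12) 2439.759ms=27/4b +271.084ms=3/4b
13) 2710.843ms=15/2b +180.723ms=1/2b
Σ=8b of 8 (166bpm 2/4) — PASS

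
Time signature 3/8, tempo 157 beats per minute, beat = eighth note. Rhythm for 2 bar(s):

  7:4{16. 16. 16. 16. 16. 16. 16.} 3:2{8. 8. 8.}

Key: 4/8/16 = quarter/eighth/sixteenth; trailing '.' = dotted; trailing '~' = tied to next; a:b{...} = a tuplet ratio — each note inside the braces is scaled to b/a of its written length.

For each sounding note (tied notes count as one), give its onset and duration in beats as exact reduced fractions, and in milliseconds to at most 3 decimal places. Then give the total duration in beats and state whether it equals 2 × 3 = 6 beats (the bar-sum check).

1) 0.0ms=0b +163.785ms=3/7b
2) 163.785ms=3/7b +163.785ms=3/7b
3) 327.571ms=6/7b +163.785ms=3/7b
4) 491.356ms=9/7b +163.785ms=3/7b
5) 655.141ms=12/7b +163.785ms=3/7b
6) 818.926ms=15/7b +163.785ms=3/7b
7) 982.712ms=18/7b +163.785ms=3/7b
8) 1146.497ms=3b +382.166ms=1b
9) 1528.662ms=4b +382.166ms=1b
10) 1910.828ms=5b +382.166ms=1b
Σ=6b of 6 (157bpm 3/8) — PASS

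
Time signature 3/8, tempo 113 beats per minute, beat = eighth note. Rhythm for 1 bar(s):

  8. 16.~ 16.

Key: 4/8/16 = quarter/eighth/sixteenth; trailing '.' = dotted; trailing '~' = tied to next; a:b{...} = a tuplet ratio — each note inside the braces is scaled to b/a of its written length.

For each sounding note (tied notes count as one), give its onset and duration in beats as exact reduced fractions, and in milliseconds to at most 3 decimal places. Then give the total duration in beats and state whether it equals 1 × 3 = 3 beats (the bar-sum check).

1) 0.0ms=0b +796.46ms=3/2b
2) 796.46ms=3/2b +796.46ms=3/2b
Σ=3b of 3 (113bpm 3/8) — PASS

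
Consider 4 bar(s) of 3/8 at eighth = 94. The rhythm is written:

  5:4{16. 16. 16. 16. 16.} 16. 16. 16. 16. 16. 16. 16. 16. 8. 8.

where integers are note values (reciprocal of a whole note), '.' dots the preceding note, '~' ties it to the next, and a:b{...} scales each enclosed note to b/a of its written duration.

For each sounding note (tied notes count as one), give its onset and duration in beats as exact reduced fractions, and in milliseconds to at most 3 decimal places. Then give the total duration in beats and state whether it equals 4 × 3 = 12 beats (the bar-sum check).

1) 0.0ms=0b +382.979ms=3/5b
2) 382.979ms=3/5b +382.979ms=3/5b
3) 765.957ms=6/5b +382.979ms=3/5b
4) 1148.936ms=9/5b +382.979ms=3/5b
5) 1531.915ms=12/5b +382.979ms=3/5b
6) 1914.894ms=3b +478.723ms=3/4b
7) 2393.617ms=15/4b +478.723ms=3/4b
8) 2872.34ms=9/2b +478.723ms=3/4b
9) 3351.064ms=21/4b +478.723ms=3/4b
10) 3829.787ms=6b +478.723ms=3/4b
11) 4308.511ms=27/4b +478.723ms=3/4b
12) 4787.234ms=15/2b +478.723ms=3/4b
13) 5265.957ms=33/4b +478.723ms=3/4b
14) 5744.681ms=9b +957.447ms=3/2b
15) 6702.128ms=21/2b +957.447ms=3/2b
Σ=12b of 12 (94bpm 3/8) — PASS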